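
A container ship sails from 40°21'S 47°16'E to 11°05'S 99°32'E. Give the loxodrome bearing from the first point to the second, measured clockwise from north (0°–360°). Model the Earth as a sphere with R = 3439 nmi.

Δψ = ln[tan(π/4+φ₂/2)/tan(π/4+φ₁/2)] = +0.5762
Δλ = +0.9122 rad (taken the short way round)
course = atan2(Δλ, Δψ) = 57.72°

57.7°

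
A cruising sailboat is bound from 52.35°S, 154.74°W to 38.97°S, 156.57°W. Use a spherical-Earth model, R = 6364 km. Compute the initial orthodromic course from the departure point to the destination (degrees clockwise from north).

θ = atan2( sin Δλ·cos φ₂ ,  cos φ₁ sin φ₂ − sin φ₁ cos φ₂ cos Δλ )
  = atan2(-0.0248, +0.2311) = 353.87°

353.9°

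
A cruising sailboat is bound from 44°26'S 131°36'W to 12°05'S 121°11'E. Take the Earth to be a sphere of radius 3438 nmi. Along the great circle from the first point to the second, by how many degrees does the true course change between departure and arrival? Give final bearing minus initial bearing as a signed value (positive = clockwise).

+67.6°

Initial bearing θ₁ = atan2(sin Δλ cos φ₂, cos φ₁ sin φ₂ − sin φ₁ cos φ₂ cos Δλ) = 249.35°
Final bearing θ₂ = (initial bearing from the destination back to the start) + 180° = 316.90°
Δθ = θ₂ − θ₁ = +67.6°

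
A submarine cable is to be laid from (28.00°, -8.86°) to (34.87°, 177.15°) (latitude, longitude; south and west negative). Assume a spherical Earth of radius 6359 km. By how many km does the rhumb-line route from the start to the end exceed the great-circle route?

3505 km

Great circle: cos σ = sin φ₁ sin φ₂ + cos φ₁ cos φ₂ cos Δλ,  σ = 2.0398 rad → d_gc = 12971.3 km
Rhumb line: Δψ = +0.1407, q = Δφ/Δψ = 0.8523, d_rh = R√(Δφ²+q²Δλ²) = 16476.6 km
Excess = 16476.6 − 12971.3 = 3505.3 ≈ 3505 km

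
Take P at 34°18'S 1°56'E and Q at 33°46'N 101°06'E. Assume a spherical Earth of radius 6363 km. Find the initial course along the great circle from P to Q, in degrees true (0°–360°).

N = sin Δλ·cos φ₂ = +0.8207;  D = cos φ₁ sin φ₂ − sin φ₁ cos φ₂ cos Δλ = +0.3845
initial course = atan2(N, D) = 64.90°

64.9°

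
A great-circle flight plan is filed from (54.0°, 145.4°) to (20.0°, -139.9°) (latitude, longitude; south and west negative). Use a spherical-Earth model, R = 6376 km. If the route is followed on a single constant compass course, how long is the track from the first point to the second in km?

7456 km

Δψ = ln[tan(π/4+φ₂/2)/tan(π/4+φ₁/2)] = -0.7678;  Δφ = -0.5934 rad,  Δλ = +1.3038 rad
q = Δφ/Δψ = 0.7729
d = R·√(Δφ² + q²Δλ²) = 6376·1.16939 = 7456 km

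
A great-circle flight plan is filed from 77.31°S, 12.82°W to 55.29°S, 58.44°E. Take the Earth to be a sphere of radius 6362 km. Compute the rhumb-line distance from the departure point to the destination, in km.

3826 km

Δψ = ln[tan(π/4+φ₂/2)/tan(π/4+φ₁/2)] = +1.0334;  Δφ = +0.3843 rad,  Δλ = +1.2437 rad
q = Δφ/Δψ = 0.3719
d = R·√(Δφ² + q²Δλ²) = 6362·0.60138 = 3826 km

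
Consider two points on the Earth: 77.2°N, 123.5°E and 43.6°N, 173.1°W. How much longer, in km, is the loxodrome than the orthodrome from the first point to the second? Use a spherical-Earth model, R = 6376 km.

Great circle: cos σ = sin φ₁ sin φ₂ + cos φ₁ cos φ₂ cos Δλ,  σ = 0.7313 rad → d_gc = 4662.6 km
Rhumb line: Δψ = -1.3405, q = Δφ/Δψ = 0.4375, d_rh = R√(Δφ²+q²Δλ²) = 4848.4 km
Excess = 4848.4 − 4662.6 = 185.8 ≈ 186 km

186 km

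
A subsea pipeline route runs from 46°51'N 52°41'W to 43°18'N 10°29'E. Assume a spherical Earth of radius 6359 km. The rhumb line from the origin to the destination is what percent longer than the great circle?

2.8%

Great circle: σ = 0.7597 rad → d_gc = Rσ = 4831.1 km
Rhumb: Δφ = -0.0620, Δλ = +1.1025, Δψ = -0.0878, q = Δφ/Δψ = 0.7058 → d_rh = R√(Δφ²+q²Δλ²) = 4964.0 km
Excess = (4964.0 − 4831.1) / 4831.1 = 132.9 / 4831.1 = 2.751% ≈ 2.8%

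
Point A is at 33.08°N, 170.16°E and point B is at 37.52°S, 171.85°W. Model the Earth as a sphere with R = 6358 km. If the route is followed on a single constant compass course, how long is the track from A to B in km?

Rhumb course C = atan2(Δλ, Δψ) with Δψ = ln[tan(π/4+φ₂/2)/tan(π/4+φ₁/2)] = -1.3198, Δλ = +0.3140 → C = 166.62°
d = R·|Δφ| / |cos C| = 6358·1.23220 / 0.97285 = 8053 km

8053 km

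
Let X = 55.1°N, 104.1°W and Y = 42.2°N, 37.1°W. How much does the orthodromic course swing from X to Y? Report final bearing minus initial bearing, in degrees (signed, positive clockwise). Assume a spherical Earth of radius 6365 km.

+53.1°

At departure: θ₁ = atan2(sin Δλ cos φ₂, cos φ₁ sin φ₂ − sin φ₁ cos φ₂ cos Δλ) = 77.84°
At arrival: θ₂ = atan2(sin Δλ cos φ₁, −cos φ₂ sin φ₁ + sin φ₂ cos φ₁ cos Δλ) = 130.97°
Δθ = θ₂ − θ₁ = +53.1°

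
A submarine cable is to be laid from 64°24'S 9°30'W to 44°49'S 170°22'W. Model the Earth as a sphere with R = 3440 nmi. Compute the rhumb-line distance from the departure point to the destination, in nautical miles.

Rhumb course C = atan2(Δλ, Δψ) with Δψ = ln[tan(π/4+φ₂/2)/tan(π/4+φ₁/2)] = +0.6051, Δλ = -2.8077 → C = 282.16°
d = R·|Δφ| / |cos C| = 3440·0.34179 / 0.21068 = 5581 nmi

5581 nmi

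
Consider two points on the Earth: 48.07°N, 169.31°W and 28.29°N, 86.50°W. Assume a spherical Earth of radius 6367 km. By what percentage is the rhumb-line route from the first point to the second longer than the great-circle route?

Great circle: σ = 1.1305 rad → d_gc = Rσ = 7197.7 km
Rhumb: Δφ = -0.3452, Δλ = +1.4453, Δψ = -0.4442, q = Δφ/Δψ = 0.7773 → d_rh = R√(Δφ²+q²Δλ²) = 7482.6 km
Excess = (7482.6 − 7197.7) / 7197.7 = 284.9 / 7197.7 = 3.96% ≈ 4.0%

4.0%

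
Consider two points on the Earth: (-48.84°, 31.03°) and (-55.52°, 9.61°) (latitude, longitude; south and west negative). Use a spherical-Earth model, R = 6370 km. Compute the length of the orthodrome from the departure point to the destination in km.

1629 km

cos σ = sin φ₁ sin φ₂ + cos φ₁ cos φ₂ cos Δλ
      = sin(-48.84°)sin(-55.52°) + cos(-48.84°)cos(-55.52°)cos(-21.42°) = 0.9675
σ = 14.653° → d = Rσ = 6370·0.25574 = 1629 km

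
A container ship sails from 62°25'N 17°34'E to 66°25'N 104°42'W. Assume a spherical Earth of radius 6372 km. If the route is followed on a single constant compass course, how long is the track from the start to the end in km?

5877 km

Rhumb course C = atan2(Δλ, Δψ) with Δψ = ln[tan(π/4+φ₂/2)/tan(π/4+φ₁/2)] = +0.1620, Δλ = -2.1340 → C = 274.34°
d = R·|Δφ| / |cos C| = 6372·0.06981 / 0.07569 = 5877 km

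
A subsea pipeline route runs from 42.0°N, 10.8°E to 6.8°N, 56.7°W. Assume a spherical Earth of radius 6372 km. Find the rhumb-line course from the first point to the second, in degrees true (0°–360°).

239.6°

Meridional parts: M(φ₁)=+0.8092, M(φ₂)=+0.1190 → ΔM = -0.6902;  Δλ = -1.1781 rad
tan C = Δλ / ΔM = +1.7069 → C = 239.64°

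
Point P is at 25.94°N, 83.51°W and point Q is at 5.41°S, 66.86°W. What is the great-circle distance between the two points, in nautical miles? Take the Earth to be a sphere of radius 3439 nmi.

Haversine: a = sin²(Δφ/2)+cos φ₁ cos φ₂ sin²(Δλ/2) = 0.09176;  σ = 2·atan2(√a,√(1−a))
σ = 35.267° → d = Rσ = 3439·0.61553 = 2117 nmi

2117 nmi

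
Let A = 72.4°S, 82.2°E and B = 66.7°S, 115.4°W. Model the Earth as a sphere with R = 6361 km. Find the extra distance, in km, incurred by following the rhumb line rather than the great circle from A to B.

Great circle: cos σ = sin φ₁ sin φ₂ + cos φ₁ cos φ₂ cos Δλ,  σ = 0.7052 rad → d_gc = 4486.1 km
Rhumb line: Δψ = +0.2866, q = Δφ/Δψ = 0.3472, d_rh = R√(Δφ²+q²Δλ²) = 6291.1 km
Excess = 6291.1 − 4486.1 = 1805.0 ≈ 1805 km

1805 km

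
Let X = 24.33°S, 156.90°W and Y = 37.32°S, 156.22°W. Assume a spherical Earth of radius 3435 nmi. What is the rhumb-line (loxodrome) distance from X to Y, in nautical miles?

780 nmi

Rhumb course C = atan2(Δλ, Δψ) with Δψ = ln[tan(π/4+φ₂/2)/tan(π/4+φ₁/2)] = -0.2650, Δλ = +0.0119 → C = 177.44°
d = R·|Δφ| / |cos C| = 3435·0.22672 / 0.99900 = 780 nmi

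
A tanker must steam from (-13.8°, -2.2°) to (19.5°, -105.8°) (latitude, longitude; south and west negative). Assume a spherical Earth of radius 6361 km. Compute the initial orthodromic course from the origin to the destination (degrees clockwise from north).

N = sin Δλ·cos φ₂ = -0.9162;  D = cos φ₁ sin φ₂ − sin φ₁ cos φ₂ cos Δλ = +0.2713
initial course = atan2(N, D) = 286.49°

286.5°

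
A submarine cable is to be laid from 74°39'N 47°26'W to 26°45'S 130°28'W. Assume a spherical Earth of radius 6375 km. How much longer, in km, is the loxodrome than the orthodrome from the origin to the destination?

381 km

Great circle: cos σ = sin φ₁ sin φ₂ + cos φ₁ cos φ₂ cos Δλ,  σ = 1.9882 rad → d_gc = 12674.6 km
Rhumb line: Δψ = -2.4891, q = Δφ/Δψ = 0.7110, d_rh = R√(Δφ²+q²Δλ²) = 13055.2 km
Excess = 13055.2 − 12674.6 = 380.6 ≈ 381 km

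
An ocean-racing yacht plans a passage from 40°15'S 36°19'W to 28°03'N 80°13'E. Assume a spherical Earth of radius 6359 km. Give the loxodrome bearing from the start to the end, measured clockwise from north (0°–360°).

57.8°

Δψ = ln[tan(π/4+φ₂/2)/tan(π/4+φ₁/2)] = +1.2790
Δλ = +2.0339 rad (taken the short way round)
course = atan2(Δλ, Δψ) = 57.84°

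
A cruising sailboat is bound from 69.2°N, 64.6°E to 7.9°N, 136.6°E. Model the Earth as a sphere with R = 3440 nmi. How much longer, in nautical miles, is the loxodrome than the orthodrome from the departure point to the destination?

150 nmi

Great circle: cos σ = sin φ₁ sin φ₂ + cos φ₁ cos φ₂ cos Δλ,  σ = 1.3313 rad → d_gc = 4579.8 nmi
Rhumb line: Δψ = -1.5570, q = Δφ/Δψ = 0.6871, d_rh = R√(Δφ²+q²Δλ²) = 4729.5 nmi
Excess = 4729.5 − 4579.8 = 149.7 ≈ 150 nmi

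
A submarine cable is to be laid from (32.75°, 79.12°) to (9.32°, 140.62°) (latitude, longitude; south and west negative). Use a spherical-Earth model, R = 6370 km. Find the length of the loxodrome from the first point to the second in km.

6839 km

Δψ = ln[tan(π/4+φ₂/2)/tan(π/4+φ₁/2)] = -0.4421;  Δφ = -0.4089 rad,  Δλ = +1.0734 rad
q = Δφ/Δψ = 0.9249
d = R·√(Δφ² + q²Δλ²) = 6370·1.07367 = 6839 km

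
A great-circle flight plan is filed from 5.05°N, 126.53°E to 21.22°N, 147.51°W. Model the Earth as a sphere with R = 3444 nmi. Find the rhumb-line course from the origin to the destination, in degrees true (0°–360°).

79.0°

Meridional parts: M(φ₁)=+0.0883, M(φ₂)=+0.3791 → ΔM = +0.2909;  Δλ = +1.5003 rad
tan C = Δλ / ΔM = +5.1578 → C = 79.03°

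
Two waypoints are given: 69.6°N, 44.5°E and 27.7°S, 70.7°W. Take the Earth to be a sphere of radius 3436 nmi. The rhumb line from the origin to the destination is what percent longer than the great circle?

5.4%

Great circle: σ = 2.1738 rad → d_gc = Rσ = 7469.1 nmi
Rhumb: Δφ = -1.6982, Δλ = -2.0106, Δψ = -2.2187, q = Δφ/Δψ = 0.7654 → d_rh = R√(Δφ²+q²Δλ²) = 7874.6 nmi
Excess = (7874.6 − 7469.1) / 7469.1 = 405.5 / 7469.1 = 5.43% ≈ 5.4%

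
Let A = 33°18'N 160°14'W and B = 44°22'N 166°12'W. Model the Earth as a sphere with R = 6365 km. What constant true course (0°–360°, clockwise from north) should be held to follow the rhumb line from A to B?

Δψ = ln[tan(π/4+φ₂/2)/tan(π/4+φ₁/2)] = +0.2488
Δλ = -0.1041 rad (taken the short way round)
course = atan2(Δλ, Δψ) = 337.29°

337.3°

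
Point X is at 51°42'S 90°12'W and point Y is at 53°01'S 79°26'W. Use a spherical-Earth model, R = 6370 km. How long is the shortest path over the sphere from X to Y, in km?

cos σ = sin φ₁ sin φ₂ + cos φ₁ cos φ₂ cos Δλ
      = sin(-51.70°)sin(-53.02°) + cos(-51.70°)cos(-53.02°)cos(10.77°) = 0.9932
σ = 6.699° → d = Rσ = 6370·0.11692 = 745 km

745 km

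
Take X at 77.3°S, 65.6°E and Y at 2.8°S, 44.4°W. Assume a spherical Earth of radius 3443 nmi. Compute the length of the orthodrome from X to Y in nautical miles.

5503 nmi

cos σ = sin φ₁ sin φ₂ + cos φ₁ cos φ₂ cos Δλ
      = sin(-77.30°)sin(-2.80°) + cos(-77.30°)cos(-2.80°)cos(-110.00°) = -0.0274
σ = 91.573° → d = Rσ = 3443·1.59825 = 5503 nmi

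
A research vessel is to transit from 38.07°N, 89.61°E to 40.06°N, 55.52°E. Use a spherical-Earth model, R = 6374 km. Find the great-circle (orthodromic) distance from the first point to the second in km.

2935 km

cos σ = sin φ₁ sin φ₂ + cos φ₁ cos φ₂ cos Δλ
      = sin(38.07°)sin(40.06°) + cos(38.07°)cos(40.06°)cos(-34.09°) = 0.8959
σ = 26.382° → d = Rσ = 6374·0.46045 = 2935 km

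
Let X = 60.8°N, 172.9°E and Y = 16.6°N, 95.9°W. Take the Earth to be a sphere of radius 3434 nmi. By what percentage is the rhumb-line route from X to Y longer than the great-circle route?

Great circle: σ = 1.3289 rad → d_gc = Rσ = 4563.3 nmi
Rhumb: Δφ = -0.7714, Δλ = +1.5917, Δψ = -1.0514, q = Δφ/Δψ = 0.7337 → d_rh = R√(Δφ²+q²Δλ²) = 4806.6 nmi
Excess = (4806.6 − 4563.3) / 4563.3 = 243.3 / 4563.3 = 5.33% ≈ 5.3%

5.3%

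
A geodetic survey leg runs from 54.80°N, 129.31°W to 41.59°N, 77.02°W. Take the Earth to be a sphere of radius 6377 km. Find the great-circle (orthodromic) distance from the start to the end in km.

4038 km

Haversine: a = sin²(Δφ/2)+cos φ₁ cos φ₂ sin²(Δλ/2) = 0.09694;  σ = 2·atan2(√a,√(1−a))
σ = 36.281° → d = Rσ = 6377·0.63323 = 4038 km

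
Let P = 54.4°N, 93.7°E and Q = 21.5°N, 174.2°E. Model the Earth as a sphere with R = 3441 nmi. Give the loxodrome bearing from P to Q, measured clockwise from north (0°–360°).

118.1°

Δψ = ln[tan(π/4+φ₂/2)/tan(π/4+φ₁/2)] = -0.7517
Δλ = +1.4050 rad (taken the short way round)
course = atan2(Δλ, Δψ) = 118.15°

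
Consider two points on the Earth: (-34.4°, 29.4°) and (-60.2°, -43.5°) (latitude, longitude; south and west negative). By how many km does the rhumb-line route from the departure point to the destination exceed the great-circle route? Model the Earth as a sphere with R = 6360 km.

Great circle: cos σ = sin φ₁ sin φ₂ + cos φ₁ cos φ₂ cos Δλ,  σ = 0.9137 rad → d_gc = 5811.0 km
Rhumb line: Δψ = -0.6839, q = Δφ/Δψ = 0.6585, d_rh = R√(Δφ²+q²Δλ²) = 6049.2 km
Excess = 6049.2 − 5811.0 = 238.2 ≈ 238 km

238 km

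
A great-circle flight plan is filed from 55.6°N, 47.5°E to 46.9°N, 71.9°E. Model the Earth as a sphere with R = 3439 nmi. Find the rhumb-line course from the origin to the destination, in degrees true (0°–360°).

119.8°

Δψ = ln[tan(π/4+φ₂/2)/tan(π/4+φ₁/2)] = -0.2436
Δλ = +0.4259 rad (taken the short way round)
course = atan2(Δλ, Δψ) = 119.77°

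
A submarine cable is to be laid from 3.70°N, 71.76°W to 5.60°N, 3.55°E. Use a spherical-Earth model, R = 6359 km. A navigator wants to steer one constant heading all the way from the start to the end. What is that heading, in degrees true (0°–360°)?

88.5°

Meridional parts: M(φ₁)=+0.0646, M(φ₂)=+0.0979 → ΔM = +0.0333;  Δλ = +1.3144 rad
tan C = Δλ / ΔM = +39.5045 → C = 88.55°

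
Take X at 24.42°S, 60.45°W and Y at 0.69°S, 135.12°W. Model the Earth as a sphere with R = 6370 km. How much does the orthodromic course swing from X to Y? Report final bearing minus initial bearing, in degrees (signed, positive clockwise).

+19.2°

Initial bearing θ₁ = atan2(sin Δλ cos φ₂, cos φ₁ sin φ₂ − sin φ₁ cos φ₂ cos Δλ) = 275.82°
Final bearing θ₂ = (initial bearing from the destination back to the start) + 180° = 295.05°
Δθ = θ₂ − θ₁ = +19.2°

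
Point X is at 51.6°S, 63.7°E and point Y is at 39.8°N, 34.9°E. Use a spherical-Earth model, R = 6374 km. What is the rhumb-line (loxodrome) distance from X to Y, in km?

10551 km

Rhumb course C = atan2(Δλ, Δψ) with Δψ = ln[tan(π/4+φ₂/2)/tan(π/4+φ₁/2)] = +1.8132, Δλ = -0.5027 → C = 344.51°
d = R·|Δφ| / |cos C| = 6374·1.59523 / 0.96366 = 10551 km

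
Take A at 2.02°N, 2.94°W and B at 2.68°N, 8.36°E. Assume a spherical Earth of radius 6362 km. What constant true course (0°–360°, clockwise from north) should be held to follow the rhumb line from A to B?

Δψ = ln[tan(π/4+φ₂/2)/tan(π/4+φ₁/2)] = +0.0115
Δλ = +0.1972 rad (taken the short way round)
course = atan2(Δλ, Δψ) = 86.65°

86.7°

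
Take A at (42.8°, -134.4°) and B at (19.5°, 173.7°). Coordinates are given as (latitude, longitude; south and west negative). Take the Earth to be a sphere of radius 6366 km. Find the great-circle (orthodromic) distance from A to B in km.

5465 km

Haversine: a = sin²(Δφ/2)+cos φ₁ cos φ₂ sin²(Δλ/2) = 0.17321;  σ = 2·atan2(√a,√(1−a))
σ = 49.189° → d = Rσ = 6366·0.85850 = 5465 km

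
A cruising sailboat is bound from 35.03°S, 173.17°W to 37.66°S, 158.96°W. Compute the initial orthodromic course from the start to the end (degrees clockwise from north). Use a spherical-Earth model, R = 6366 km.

107.1°

θ = atan2( sin Δλ·cos φ₂ ,  cos φ₁ sin φ₂ − sin φ₁ cos φ₂ cos Δλ )
  = atan2(+0.1943, -0.0598) = 107.10°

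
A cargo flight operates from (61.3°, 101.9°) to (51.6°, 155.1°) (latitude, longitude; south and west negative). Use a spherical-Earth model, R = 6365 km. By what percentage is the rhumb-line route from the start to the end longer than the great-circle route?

2.6%

Great circle: σ = 0.5235 rad → d_gc = Rσ = 3331.8 km
Rhumb: Δφ = -0.1693, Δλ = +0.9285, Δψ = -0.3084, q = Δφ/Δψ = 0.5490 → d_rh = R√(Δφ²+q²Δλ²) = 3418.7 km
Excess = (3418.7 − 3331.8) / 3331.8 = 86.9 / 3331.8 = 2.61% ≈ 2.6%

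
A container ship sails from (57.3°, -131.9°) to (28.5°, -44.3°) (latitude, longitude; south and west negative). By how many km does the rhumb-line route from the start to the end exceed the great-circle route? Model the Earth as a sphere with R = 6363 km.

393 km

Great circle: cos σ = sin φ₁ sin φ₂ + cos φ₁ cos φ₂ cos Δλ,  σ = 1.1358 rad → d_gc = 7227.0 km
Rhumb line: Δψ = -0.7070, q = Δφ/Δψ = 0.7109, d_rh = R√(Δφ²+q²Δλ²) = 7620.1 km
Excess = 7620.1 − 7227.0 = 393.1 ≈ 393 km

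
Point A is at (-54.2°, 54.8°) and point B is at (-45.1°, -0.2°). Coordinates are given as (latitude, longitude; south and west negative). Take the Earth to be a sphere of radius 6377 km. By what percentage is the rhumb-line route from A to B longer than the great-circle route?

2.4%

Great circle: σ = 0.6244 rad → d_gc = Rσ = 3981.5 km
Rhumb: Δφ = +0.1588, Δλ = -0.9599, Δψ = +0.2463, q = Δφ/Δψ = 0.6449 → d_rh = R√(Δφ²+q²Δλ²) = 4075.5 km
Excess = (4075.5 − 3981.5) / 3981.5 = 94.0 / 3981.5 = 2.36% ≈ 2.4%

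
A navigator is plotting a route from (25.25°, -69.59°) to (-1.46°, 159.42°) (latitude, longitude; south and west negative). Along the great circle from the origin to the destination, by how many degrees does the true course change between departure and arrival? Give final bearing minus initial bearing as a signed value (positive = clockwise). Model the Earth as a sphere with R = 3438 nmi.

At departure: θ₁ = atan2(sin Δλ cos φ₂, cos φ₁ sin φ₂ − sin φ₁ cos φ₂ cos Δλ) = 288.79°
At arrival: θ₂ = atan2(sin Δλ cos φ₁, −cos φ₂ sin φ₁ + sin φ₂ cos φ₁ cos Δλ) = 238.93°
Δθ = θ₂ − θ₁ = -49.9°

-49.9°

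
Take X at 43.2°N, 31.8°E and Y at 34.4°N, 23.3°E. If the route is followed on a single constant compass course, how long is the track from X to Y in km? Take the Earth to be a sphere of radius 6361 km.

Δψ = ln[tan(π/4+φ₂/2)/tan(π/4+φ₁/2)] = -0.1975;  Δφ = -0.1536 rad,  Δλ = -0.1484 rad
q = Δφ/Δψ = 0.7776
d = R·√(Δφ² + q²Δλ²) = 6361·0.19208 = 1222 km

1222 km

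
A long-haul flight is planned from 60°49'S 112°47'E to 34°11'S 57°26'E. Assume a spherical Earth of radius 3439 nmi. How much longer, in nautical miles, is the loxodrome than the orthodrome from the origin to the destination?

Great circle: cos σ = sin φ₁ sin φ₂ + cos φ₁ cos φ₂ cos Δλ,  σ = 0.7672 rad → d_gc = 2638.4 nmi
Rhumb line: Δψ = +0.7103, q = Δφ/Δψ = 0.6544, d_rh = R√(Δφ²+q²Δλ²) = 2698.6 nmi
Excess = 2698.6 − 2638.4 = 60.2 ≈ 60 nmi

60 nmi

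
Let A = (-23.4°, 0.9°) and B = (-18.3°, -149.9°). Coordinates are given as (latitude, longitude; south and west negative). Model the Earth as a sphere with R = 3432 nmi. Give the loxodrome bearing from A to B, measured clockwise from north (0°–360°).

Meridional parts: M(φ₁)=-0.4203, M(φ₂)=-0.3250 → ΔM = +0.0953;  Δλ = -2.6320 rad
tan C = Δλ / ΔM = -27.6206 → C = 272.07°

272.1°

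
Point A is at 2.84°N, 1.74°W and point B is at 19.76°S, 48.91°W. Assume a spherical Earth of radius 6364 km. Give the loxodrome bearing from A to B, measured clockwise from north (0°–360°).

Δψ = ln[tan(π/4+φ₂/2)/tan(π/4+φ₁/2)] = -0.4015
Δλ = -0.8233 rad (taken the short way round)
course = atan2(Δλ, Δψ) = 244.00°

244.0°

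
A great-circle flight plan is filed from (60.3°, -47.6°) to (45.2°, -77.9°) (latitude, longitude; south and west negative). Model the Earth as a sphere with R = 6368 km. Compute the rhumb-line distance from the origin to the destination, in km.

Δψ = ln[tan(π/4+φ₂/2)/tan(π/4+φ₁/2)] = -0.4412;  Δφ = -0.2635 rad,  Δλ = -0.5288 rad
q = Δφ/Δψ = 0.5974
d = R·√(Δφ² + q²Δλ²) = 6368·0.41141 = 2620 km

2620 km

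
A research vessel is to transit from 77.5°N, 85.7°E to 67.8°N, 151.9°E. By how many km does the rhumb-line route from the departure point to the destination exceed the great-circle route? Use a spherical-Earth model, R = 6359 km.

Great circle: cos σ = sin φ₁ sin φ₂ + cos φ₁ cos φ₂ cos Δλ,  σ = 0.3571 rad → d_gc = 2270.6 km
Rhumb line: Δψ = -0.5830, q = Δφ/Δψ = 0.2904, d_rh = R√(Δφ²+q²Δλ²) = 2389.8 km
Excess = 2389.8 − 2270.6 = 119.2 ≈ 119 km

119 km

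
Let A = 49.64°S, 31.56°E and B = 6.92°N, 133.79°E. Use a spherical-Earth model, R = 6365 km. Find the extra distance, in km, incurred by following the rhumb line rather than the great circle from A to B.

341 km

Great circle: cos σ = sin φ₁ sin φ₂ + cos φ₁ cos φ₂ cos Δλ,  σ = 1.8008 rad → d_gc = 11462.2 km
Rhumb line: Δψ = +1.1220, q = Δφ/Δψ = 0.8798, d_rh = R√(Δφ²+q²Δλ²) = 11803.2 km
Excess = 11803.2 − 11462.2 = 341.0 ≈ 341 km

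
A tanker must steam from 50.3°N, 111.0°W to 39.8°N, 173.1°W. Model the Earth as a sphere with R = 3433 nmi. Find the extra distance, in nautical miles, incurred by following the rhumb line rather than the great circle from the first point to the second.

70 nmi

Great circle: cos σ = sin φ₁ sin φ₂ + cos φ₁ cos φ₂ cos Δλ,  σ = 0.7639 rad → d_gc = 2622.5 nmi
Rhumb line: Δψ = -0.2605, q = Δφ/Δψ = 0.7035, d_rh = R√(Δφ²+q²Δλ²) = 2692.2 nmi
Excess = 2692.2 − 2622.5 = 69.7 ≈ 70 nmi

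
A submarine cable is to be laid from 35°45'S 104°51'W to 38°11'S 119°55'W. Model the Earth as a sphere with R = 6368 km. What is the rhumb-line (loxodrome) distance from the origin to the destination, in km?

Rhumb course C = atan2(Δλ, Δψ) with Δψ = ln[tan(π/4+φ₂/2)/tan(π/4+φ₁/2)] = -0.0532, Δλ = -0.2630 → C = 258.57°
d = R·|Δφ| / |cos C| = 6368·0.04247 / 0.19816 = 1365 km

1365 km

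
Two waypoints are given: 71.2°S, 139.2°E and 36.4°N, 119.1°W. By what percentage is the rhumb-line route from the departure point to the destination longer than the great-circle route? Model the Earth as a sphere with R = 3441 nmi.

3.4%

Great circle: σ = 2.2324 rad → d_gc = Rσ = 7681.6 nmi
Rhumb: Δφ = +1.8780, Δλ = +1.7750, Δψ = +2.4814, q = Δφ/Δψ = 0.7568 → d_rh = R√(Δφ²+q²Δλ²) = 7945.2 nmi
Excess = (7945.2 − 7681.6) / 7681.6 = 263.6 / 7681.6 = 3.43% ≈ 3.4%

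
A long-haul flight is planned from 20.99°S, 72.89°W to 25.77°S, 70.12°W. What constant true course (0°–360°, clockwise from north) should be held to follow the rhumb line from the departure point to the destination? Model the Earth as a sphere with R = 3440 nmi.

152.0°

Δψ = ln[tan(π/4+φ₂/2)/tan(π/4+φ₁/2)] = -0.0909
Δλ = +0.0483 rad (taken the short way round)
course = atan2(Δλ, Δψ) = 152.00°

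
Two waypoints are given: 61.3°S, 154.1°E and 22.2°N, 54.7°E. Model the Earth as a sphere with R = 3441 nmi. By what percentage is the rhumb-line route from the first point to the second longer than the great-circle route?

Great circle: σ = 1.9867 rad → d_gc = Rσ = 6836.3 nmi
Rhumb: Δφ = +1.4573, Δλ = -1.7349, Δψ = +1.7608, q = Δφ/Δψ = 0.8277 → d_rh = R√(Δφ²+q²Δλ²) = 7039.9 nmi
Excess = (7039.9 − 6836.3) / 6836.3 = 203.6 / 6836.3 = 2.98% ≈ 3.0%

3.0%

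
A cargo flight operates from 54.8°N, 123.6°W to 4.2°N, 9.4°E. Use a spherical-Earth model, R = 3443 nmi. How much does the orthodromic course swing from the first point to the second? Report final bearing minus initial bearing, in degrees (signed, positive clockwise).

Initial bearing θ₁ = atan2(sin Δλ cos φ₂, cos φ₁ sin φ₂ − sin φ₁ cos φ₂ cos Δλ) = 50.65°
Final bearing θ₂ = (initial bearing from the destination back to the start) + 180° = 153.45°
Δθ = θ₂ − θ₁ = +102.8°

+102.8°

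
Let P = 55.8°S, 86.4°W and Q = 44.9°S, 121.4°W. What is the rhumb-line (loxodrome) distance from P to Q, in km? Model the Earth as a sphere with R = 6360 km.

Δψ = ln[tan(π/4+φ₂/2)/tan(π/4+φ₁/2)] = +0.2999;  Δφ = +0.1902 rad,  Δλ = -0.6109 rad
q = Δφ/Δψ = 0.6343
d = R·√(Δφ² + q²Δλ²) = 6360·0.43166 = 2745 km

2745 km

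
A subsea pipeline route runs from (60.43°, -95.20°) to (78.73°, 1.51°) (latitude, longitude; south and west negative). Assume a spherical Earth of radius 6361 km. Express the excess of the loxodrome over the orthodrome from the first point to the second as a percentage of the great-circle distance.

11.2%

Great circle: σ = 0.5703 rad → d_gc = Rσ = 3628.0 km
Rhumb: Δφ = +0.3194, Δλ = +1.6879, Δψ = +0.9839, q = Δφ/Δψ = 0.3246 → d_rh = R√(Δφ²+q²Δλ²) = 4034.2 km
Excess = (4034.2 − 3628.0) / 3628.0 = 406.2 / 3628.0 = 11.20% ≈ 11.2%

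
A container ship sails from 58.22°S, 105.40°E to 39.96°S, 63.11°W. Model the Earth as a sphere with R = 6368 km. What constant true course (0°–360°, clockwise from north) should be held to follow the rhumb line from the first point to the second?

279.5°

Meridional parts: M(φ₁)=-1.2564, M(φ₂)=-0.7620 → ΔM = +0.4944;  Δλ = -2.9411 rad
tan C = Δλ / ΔM = -5.9484 → C = 279.54°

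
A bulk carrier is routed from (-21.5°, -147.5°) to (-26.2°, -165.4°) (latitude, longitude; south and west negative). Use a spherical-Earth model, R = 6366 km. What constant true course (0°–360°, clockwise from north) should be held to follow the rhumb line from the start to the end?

254.0°

Meridional parts: M(φ₁)=-0.3844, M(φ₂)=-0.4741 → ΔM = -0.0897;  Δλ = -0.3124 rad
tan C = Δλ / ΔM = +3.4819 → C = 253.98°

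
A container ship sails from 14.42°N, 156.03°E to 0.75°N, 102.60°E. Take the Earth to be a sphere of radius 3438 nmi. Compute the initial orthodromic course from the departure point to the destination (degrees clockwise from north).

260.4°

θ = atan2( sin Δλ·cos φ₂ ,  cos φ₁ sin φ₂ − sin φ₁ cos φ₂ cos Δλ )
  = atan2(-0.8031, -0.1357) = 260.41°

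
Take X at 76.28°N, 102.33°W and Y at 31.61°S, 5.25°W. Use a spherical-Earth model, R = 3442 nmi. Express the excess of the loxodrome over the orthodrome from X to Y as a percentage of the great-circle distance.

Great circle: σ = 2.1342 rad → d_gc = Rσ = 7346.0 nmi
Rhumb: Δφ = -1.8830, Δλ = +1.6944, Δψ = -2.6997, q = Δφ/Δψ = 0.6975 → d_rh = R√(Δφ²+q²Δλ²) = 7652.1 nmi
Excess = (7652.1 − 7346.0) / 7346.0 = 306.1 / 7346.0 = 4.17% ≈ 4.2%

4.2%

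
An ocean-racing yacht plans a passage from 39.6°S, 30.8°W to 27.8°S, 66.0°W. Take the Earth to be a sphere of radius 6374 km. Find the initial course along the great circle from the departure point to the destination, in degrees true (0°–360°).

281.2°

θ = atan2( sin Δλ·cos φ₂ ,  cos φ₁ sin φ₂ − sin φ₁ cos φ₂ cos Δλ )
  = atan2(-0.5099, +0.1014) = 281.25°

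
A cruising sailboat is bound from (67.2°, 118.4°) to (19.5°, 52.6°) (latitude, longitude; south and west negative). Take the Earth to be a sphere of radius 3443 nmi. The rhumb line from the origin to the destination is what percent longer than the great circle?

3.0%

Great circle: σ = 1.0957 rad → d_gc = Rσ = 3772.3 nmi
Rhumb: Δφ = -0.8325, Δλ = -1.1484, Δψ = -1.2542, q = Δφ/Δψ = 0.6638 → d_rh = R√(Δφ²+q²Δλ²) = 3886.5 nmi
Excess = (3886.5 − 3772.3) / 3772.3 = 114.2 / 3772.3 = 3.03% ≈ 3.0%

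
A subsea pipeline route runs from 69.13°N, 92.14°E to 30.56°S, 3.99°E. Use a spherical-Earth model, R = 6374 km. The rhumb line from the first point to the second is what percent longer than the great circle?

Great circle: σ = 2.0546 rad → d_gc = Rσ = 13096.2 km
Rhumb: Δφ = -1.7399, Δλ = -1.5385, Δψ = -2.2525, q = Δφ/Δψ = 0.7724 → d_rh = R√(Δφ²+q²Δλ²) = 13430.2 km
Excess = (13430.2 − 13096.2) / 13096.2 = 334.0 / 13096.2 = 2.5504% ≈ 2.6%

2.6%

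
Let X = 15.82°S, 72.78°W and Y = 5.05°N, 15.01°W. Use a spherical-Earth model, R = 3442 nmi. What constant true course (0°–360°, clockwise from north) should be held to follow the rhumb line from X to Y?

Δψ = ln[tan(π/4+φ₂/2)/tan(π/4+φ₁/2)] = +0.3679
Δλ = +1.0083 rad (taken the short way round)
course = atan2(Δλ, Δψ) = 69.95°

70.0°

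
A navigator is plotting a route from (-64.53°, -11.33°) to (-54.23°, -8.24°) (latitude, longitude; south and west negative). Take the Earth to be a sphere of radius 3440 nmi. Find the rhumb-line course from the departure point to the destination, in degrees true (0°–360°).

Meridional parts: M(φ₁)=-1.4872, M(φ₂)=-1.1310 → ΔM = +0.3562;  Δλ = +0.0539 rad
tan C = Δλ / ΔM = +0.1514 → C = 8.61°

8.6°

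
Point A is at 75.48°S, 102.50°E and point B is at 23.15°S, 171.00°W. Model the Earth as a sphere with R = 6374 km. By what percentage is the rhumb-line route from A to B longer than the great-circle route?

Great circle: σ = 1.1651 rad → d_gc = Rσ = 7426.4 km
Rhumb: Δφ = +0.9133, Δλ = +1.5097, Δψ = +1.6450, q = Δφ/Δψ = 0.5552 → d_rh = R√(Δφ²+q²Δλ²) = 7901.7 km
Excess = (7901.7 − 7426.4) / 7426.4 = 475.3 / 7426.4 = 6.40% ≈ 6.4%

6.4%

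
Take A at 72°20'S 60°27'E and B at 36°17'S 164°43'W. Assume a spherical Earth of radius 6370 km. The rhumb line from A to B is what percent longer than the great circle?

Great circle: σ = 1.1687 rad → d_gc = Rσ = 7444.3 km
Rhumb: Δφ = +0.6292, Δλ = +2.3533, Δψ = +1.1813, q = Δφ/Δψ = 0.5326 → d_rh = R√(Δφ²+q²Δλ²) = 8933.6 km
Excess = (8933.6 − 7444.3) / 7444.3 = 1489.3 / 7444.3 = 20.01% ≈ 20.0%

20.0%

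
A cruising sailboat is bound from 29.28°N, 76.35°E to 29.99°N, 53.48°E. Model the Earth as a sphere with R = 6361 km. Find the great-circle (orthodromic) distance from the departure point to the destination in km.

2205 km

Haversine: a = sin²(Δφ/2)+cos φ₁ cos φ₂ sin²(Δλ/2) = 0.02973;  σ = 2·atan2(√a,√(1−a))
σ = 19.858° → d = Rσ = 6361·0.34659 = 2205 km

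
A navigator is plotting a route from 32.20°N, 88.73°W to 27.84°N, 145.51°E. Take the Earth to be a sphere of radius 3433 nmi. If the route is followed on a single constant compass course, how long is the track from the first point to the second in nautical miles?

Δψ = ln[tan(π/4+φ₂/2)/tan(π/4+φ₁/2)] = -0.0879;  Δφ = -0.0761 rad,  Δλ = -2.1949 rad
q = Δφ/Δψ = 0.8655
d = R·√(Δφ² + q²Δλ²) = 3433·1.90124 = 6527 nmi

6527 nmi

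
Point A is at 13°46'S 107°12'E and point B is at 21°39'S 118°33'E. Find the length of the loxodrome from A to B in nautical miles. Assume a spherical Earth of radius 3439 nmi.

Δψ = ln[tan(π/4+φ₂/2)/tan(π/4+φ₁/2)] = -0.1446;  Δφ = -0.1376 rad,  Δλ = +0.1981 rad
q = Δφ/Δψ = 0.9517
d = R·√(Δφ² + q²Δλ²) = 3439·0.23340 = 803 nmi

803 nmi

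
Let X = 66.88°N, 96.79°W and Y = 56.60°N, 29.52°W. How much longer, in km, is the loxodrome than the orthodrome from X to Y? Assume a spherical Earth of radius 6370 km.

Great circle: cos σ = sin φ₁ sin φ₂ + cos φ₁ cos φ₂ cos Δλ,  σ = 0.5523 rad → d_gc = 3518.2 km
Rhumb line: Δψ = -0.3831, q = Δφ/Δψ = 0.4684, d_rh = R√(Δφ²+q²Δλ²) = 3684.8 km
Excess = 3684.8 − 3518.2 = 166.6 ≈ 167 km

167 km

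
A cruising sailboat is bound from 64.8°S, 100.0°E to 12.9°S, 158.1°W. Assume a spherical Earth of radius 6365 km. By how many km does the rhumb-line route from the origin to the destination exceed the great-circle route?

Great circle: cos σ = sin φ₁ sin φ₂ + cos φ₁ cos φ₂ cos Δλ,  σ = 1.4541 rad → d_gc = 9255.4 km
Rhumb line: Δψ = +1.2712, q = Δφ/Δψ = 0.7126, d_rh = R√(Δφ²+q²Δλ²) = 9915.3 km
Excess = 9915.3 − 9255.4 = 659.9 ≈ 660 km

660 km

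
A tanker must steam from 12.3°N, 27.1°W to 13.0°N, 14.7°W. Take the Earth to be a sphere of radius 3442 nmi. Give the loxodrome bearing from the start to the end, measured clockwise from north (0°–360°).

86.7°

Meridional parts: M(φ₁)=+0.2163, M(φ₂)=+0.2289 → ΔM = +0.0125;  Δλ = +0.2164 rad
tan C = Δλ / ΔM = +17.2842 → C = 86.69°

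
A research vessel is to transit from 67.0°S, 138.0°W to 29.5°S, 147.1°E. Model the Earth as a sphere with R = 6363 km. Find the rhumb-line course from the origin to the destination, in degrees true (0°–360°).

Meridional parts: M(φ₁)=-1.5923, M(φ₂)=-0.5393 → ΔM = +1.0531;  Δλ = -1.3073 rad
tan C = Δλ / ΔM = -1.2414 → C = 308.85°

308.9°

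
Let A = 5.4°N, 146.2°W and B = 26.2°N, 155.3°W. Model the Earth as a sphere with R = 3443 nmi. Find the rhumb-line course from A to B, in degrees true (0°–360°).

Meridional parts: M(φ₁)=+0.0944, M(φ₂)=+0.4741 → ΔM = +0.3797;  Δλ = -0.1588 rad
tan C = Δλ / ΔM = -0.4183 → C = 337.30°

337.3°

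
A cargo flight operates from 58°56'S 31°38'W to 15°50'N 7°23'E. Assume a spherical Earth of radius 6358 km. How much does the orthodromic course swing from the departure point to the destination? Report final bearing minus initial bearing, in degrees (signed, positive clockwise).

At departure: θ₁ = atan2(sin Δλ cos φ₂, cos φ₁ sin φ₂ − sin φ₁ cos φ₂ cos Δλ) = 37.79°
At arrival: θ₂ = atan2(sin Δλ cos φ₁, −cos φ₂ sin φ₁ + sin φ₂ cos φ₁ cos Δλ) = 19.19°
Δθ = θ₂ − θ₁ = -18.6°

-18.6°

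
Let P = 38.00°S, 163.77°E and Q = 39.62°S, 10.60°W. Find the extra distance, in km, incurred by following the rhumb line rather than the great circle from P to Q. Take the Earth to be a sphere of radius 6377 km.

Great circle: cos σ = sin φ₁ sin φ₂ + cos φ₁ cos φ₂ cos Δλ,  σ = 1.7839 rad → d_gc = 11375.7 km
Rhumb line: Δψ = -0.0363, q = Δφ/Δψ = 0.7792, d_rh = R√(Δφ²+q²Δλ²) = 15122.7 km
Excess = 15122.7 − 11375.7 = 3747.0 ≈ 3747 km

3747 km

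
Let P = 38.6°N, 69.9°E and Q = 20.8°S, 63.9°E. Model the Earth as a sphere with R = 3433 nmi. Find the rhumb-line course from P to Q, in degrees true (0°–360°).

Δψ = ln[tan(π/4+φ₂/2)/tan(π/4+φ₁/2)] = -1.1026
Δλ = -0.1047 rad (taken the short way round)
course = atan2(Δλ, Δψ) = 185.43°

185.4°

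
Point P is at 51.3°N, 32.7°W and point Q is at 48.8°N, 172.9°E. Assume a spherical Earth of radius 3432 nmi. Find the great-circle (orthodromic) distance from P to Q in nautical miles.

4644 nmi

Haversine: a = sin²(Δφ/2)+cos φ₁ cos φ₂ sin²(Δλ/2) = 0.39210;  σ = 2·atan2(√a,√(1−a))
σ = 77.538° → d = Rσ = 3432·1.35329 = 4644 nmi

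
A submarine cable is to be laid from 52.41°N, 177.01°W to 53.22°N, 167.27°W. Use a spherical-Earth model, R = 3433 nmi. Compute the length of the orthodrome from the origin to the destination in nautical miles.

Haversine: a = sin²(Δφ/2)+cos φ₁ cos φ₂ sin²(Δλ/2) = 0.00268;  σ = 2·atan2(√a,√(1−a))
σ = 5.937° → d = Rσ = 3433·0.10363 = 356 nmi

356 nmi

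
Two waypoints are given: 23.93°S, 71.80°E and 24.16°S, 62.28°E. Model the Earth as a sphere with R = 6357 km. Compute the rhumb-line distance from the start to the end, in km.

965 km

Δψ = ln[tan(π/4+φ₂/2)/tan(π/4+φ₁/2)] = -0.0044;  Δφ = -0.0040 rad,  Δλ = -0.1662 rad
q = Δφ/Δψ = 0.9132
d = R·√(Δφ² + q²Δλ²) = 6357·0.15179 = 965 km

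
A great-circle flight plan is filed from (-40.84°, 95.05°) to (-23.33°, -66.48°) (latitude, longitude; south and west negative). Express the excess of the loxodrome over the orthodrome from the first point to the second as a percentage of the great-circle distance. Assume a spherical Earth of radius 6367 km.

Great circle: σ = 1.9822 rad → d_gc = Rσ = 12620.8 km
Rhumb: Δφ = +0.3056, Δλ = -2.8192, Δψ = +0.3632, q = Δφ/Δψ = 0.8413 → d_rh = R√(Δφ²+q²Δλ²) = 15226.9 km
Excess = (15226.9 − 12620.8) / 12620.8 = 2606.1 / 12620.8 = 20.649% ≈ 20.6%

20.6%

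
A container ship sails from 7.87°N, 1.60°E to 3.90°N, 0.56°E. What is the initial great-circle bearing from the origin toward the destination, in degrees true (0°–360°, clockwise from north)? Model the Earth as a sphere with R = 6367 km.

θ = atan2( sin Δλ·cos φ₂ ,  cos φ₁ sin φ₂ − sin φ₁ cos φ₂ cos Δλ )
  = atan2(-0.0181, -0.0692) = 194.66°

194.7°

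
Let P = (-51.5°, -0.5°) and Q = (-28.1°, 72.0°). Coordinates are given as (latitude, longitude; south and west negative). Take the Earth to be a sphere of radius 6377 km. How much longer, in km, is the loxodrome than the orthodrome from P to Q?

202 km

Great circle: cos σ = sin φ₁ sin φ₂ + cos φ₁ cos φ₂ cos Δλ,  σ = 1.0078 rad → d_gc = 6426.56 km
Rhumb line: Δψ = +0.5407, q = Δφ/Δψ = 0.7553, d_rh = R√(Δφ²+q²Δλ²) = 6628.10 km
Excess = 6628.10 − 6426.56 = 201.54 ≈ 202 km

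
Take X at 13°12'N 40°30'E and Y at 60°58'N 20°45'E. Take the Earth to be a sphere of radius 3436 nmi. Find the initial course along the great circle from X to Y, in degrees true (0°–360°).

θ = atan2( sin Δλ·cos φ₂ ,  cos φ₁ sin φ₂ − sin φ₁ cos φ₂ cos Δλ )
  = atan2(-0.1640, +0.7469) = 347.62°

347.6°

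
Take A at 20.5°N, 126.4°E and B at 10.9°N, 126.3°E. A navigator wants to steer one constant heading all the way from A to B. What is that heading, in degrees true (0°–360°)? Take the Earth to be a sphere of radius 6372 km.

180.6°

Meridional parts: M(φ₁)=+0.3657, M(φ₂)=+0.1914 → ΔM = -0.1743;  Δλ = -0.0017 rad
tan C = Δλ / ΔM = +0.0100 → C = 180.57°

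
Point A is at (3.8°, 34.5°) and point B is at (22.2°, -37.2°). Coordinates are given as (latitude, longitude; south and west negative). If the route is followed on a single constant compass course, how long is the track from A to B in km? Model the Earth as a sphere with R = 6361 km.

Δψ = ln[tan(π/4+φ₂/2)/tan(π/4+φ₁/2)] = +0.3312;  Δφ = +0.3211 rad,  Δλ = -1.2514 rad
q = Δφ/Δψ = 0.9697
d = R·√(Δφ² + q²Δλ²) = 6361·1.25529 = 7985 km

7985 km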